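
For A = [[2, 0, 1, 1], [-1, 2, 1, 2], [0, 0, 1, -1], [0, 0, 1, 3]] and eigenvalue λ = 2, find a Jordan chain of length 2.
v_1 = [[0, 2, 1, 0]]^T, v_2 = [[1, 1, -1, 1]]^T

We seek v_1 ∈ ker((A - 2I)^2) \ ker(A - 2I), then set v_{i+1} = (A - 2I) v_i.

One such chain is v_1 = [[0, 2, 1, 0]]^T, v_2 = [[1, 1, -1, 1]]^T. Check: (A - 2I) v_2 = [[0, 0, 0, 0]]^T = 0.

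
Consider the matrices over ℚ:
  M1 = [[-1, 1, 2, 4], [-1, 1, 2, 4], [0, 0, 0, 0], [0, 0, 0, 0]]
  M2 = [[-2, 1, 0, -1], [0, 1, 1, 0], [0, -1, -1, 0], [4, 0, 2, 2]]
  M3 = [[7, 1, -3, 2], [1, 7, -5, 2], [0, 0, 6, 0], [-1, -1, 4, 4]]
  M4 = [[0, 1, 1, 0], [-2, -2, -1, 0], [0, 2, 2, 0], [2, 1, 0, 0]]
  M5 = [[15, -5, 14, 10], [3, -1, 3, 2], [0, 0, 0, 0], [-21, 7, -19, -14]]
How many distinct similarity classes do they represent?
3 classes: {M1}, {M2, M4, M5}, {M3}

Characteristic polynomials: χ_{M1} = x^4, χ_{M2} = x^4, χ_{M3} = (x - 6)^4, χ_{M4} = x^4, χ_{M5} = x^4.

{M1}: invariant factors x, x, x^2.

{M2, M4, M5}: invariant factors x, x^3.

{M3}: invariant factors (x - 6)^2, (x - 6)^2.

Matrices are similar if and only if their invariant-factor lists agree; the partition into similarity classes is {M1}, {M2, M4, M5}, {M3}.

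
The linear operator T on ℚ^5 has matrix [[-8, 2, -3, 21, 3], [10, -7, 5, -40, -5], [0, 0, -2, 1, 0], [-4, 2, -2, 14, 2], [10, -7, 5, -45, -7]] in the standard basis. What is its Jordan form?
The characteristic polynomial is det(xI - A) = (x + 2)^5, so the eigenvalues are -2 (algebraic multiplicity 5).

For λ = -2: rank(A + 2I) = 3, rank((A + 2I)^2) = 1, rank((A + 2I)^3) = 0. The eigenspace has dimension 5 - 3 = 2, so there are 2 Jordan blocks; the rank sequence gives block sizes [3, 2].

Assembling the blocks gives the Jordan form J above.

J = [[-2, 1, 0, 0, 0], [0, -2, 1, 0, 0], [0, 0, -2, 0, 0], [0, 0, 0, -2, 1], [0, 0, 0, 0, -2]]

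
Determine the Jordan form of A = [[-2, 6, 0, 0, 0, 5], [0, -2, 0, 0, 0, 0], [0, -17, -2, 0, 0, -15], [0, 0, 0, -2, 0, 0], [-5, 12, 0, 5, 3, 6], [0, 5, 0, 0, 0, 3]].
The characteristic polynomial is det(xI - A) = (x - 3)^2(x + 2)^4, so the eigenvalues are -2 (algebraic multiplicity 4), 3 (algebraic multiplicity 2).

For λ = -2: rank(A + 2I) = 3, rank((A + 2I)^2) = 2. The eigenspace has dimension 6 - 3 = 3, so there are 3 Jordan blocks; the rank sequence gives block sizes [2, 1, 1].

For λ = 3: rank(A - 3I) = 5, rank((A - 3I)^2) = 4. The eigenspace has dimension 6 - 5 = 1, so there is 1 Jordan block; the rank sequence gives block sizes [2].

Assembling the blocks gives the Jordan form J above.

J = [[-2, 1, 0, 0, 0, 0], [0, -2, 0, 0, 0, 0], [0, 0, -2, 0, 0, 0], [0, 0, 0, -2, 0, 0], [0, 0, 0, 0, 3, 1], [0, 0, 0, 0, 0, 3]]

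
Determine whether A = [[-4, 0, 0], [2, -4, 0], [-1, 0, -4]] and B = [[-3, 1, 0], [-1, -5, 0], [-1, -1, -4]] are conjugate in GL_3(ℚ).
Yes.

Two matrices over a field are similar if and only if they have the same invariant factors.

Both A and B have characteristic polynomial (x + 4)^3 and minimal polynomial (x + 4)^2. Computing further, both have invariant factors x + 4, (x + 4)^2. Hence A and B are similar.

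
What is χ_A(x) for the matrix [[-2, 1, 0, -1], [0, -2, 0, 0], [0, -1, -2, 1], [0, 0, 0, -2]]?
χ_A(x) = (x + 2)^4

xI - A = [[x + 2, -1, 0, 1], [0, x + 2, 0, 0], [0, 1, x + 2, -1], [0, 0, 0, x + 2]].

Expanding det(xI - A) along the first row:
det(xI - A) = + (x + 2)·det([[x + 2, 0, 0], [1, x + 2, -1], [0, 0, x + 2]]) - (-1)·det([[0, 0, 0], [0, x + 2, -1], [0, 0, x + 2]]) + (0)·det([[0, x + 2, 0], [0, 1, -1], [0, 0, x + 2]]) - (1)·det([[0, x + 2, 0], [0, 1, x + 2], [0, 0, 0]]).

Evaluating gives χ_A(x) = x^4 + 8x^3 + 24x^2 + 32x + 16 = (x + 2)^4.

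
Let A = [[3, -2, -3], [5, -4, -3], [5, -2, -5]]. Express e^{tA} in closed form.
e^{tA} = [[(5*t + 1)*e^{-2*t}, -2*t*e^{-2*t}, -3*t*e^{-2*t}], [5*t*e^{-2*t}, (1 - 2*t)*e^{-2*t}, -3*t*e^{-2*t}], [5*t*e^{-2*t}, -2*t*e^{-2*t}, (1 - 3*t)*e^{-2*t}]]

A has Jordan form J = [[-2, 1, 0], [0, -2, 0], [0, 0, -2]] with A = PJP^{-1}, so e^{tA} = P e^{tJ} P^{-1}.

For a Jordan block J_k(λ), e^{tJ_k(λ)} = e^{λt} · (I + tN + t^2 N^2/2! + ... + t^{k-1} N^{k-1}/(k-1)!) where N is the nilpotent superdiagonal part.

Assembling the blocks and conjugating back gives the entries of e^{tA} as shown above.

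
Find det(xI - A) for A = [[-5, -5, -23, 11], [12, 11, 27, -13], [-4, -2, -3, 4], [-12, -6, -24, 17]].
xI - A = [[x + 5, 5, 23, -11], [-12, x - 11, -27, 13], [4, 2, x + 3, -4], [12, 6, 24, x - 17]].

Expanding det(xI - A) along the first row:
det(xI - A) = + (x + 5)·det([[x - 11, -27, 13], [2, x + 3, -4], [6, 24, x - 17]]) - (5)·det([[-12, -27, 13], [4, x + 3, -4], [12, 24, x - 17]]) + (23)·det([[-12, x - 11, 13], [4, 2, -4], [12, 6, x - 17]]) - (-11)·det([[-12, x - 11, -27], [4, 2, x + 3], [12, 6, 24]]).

Evaluating gives χ_A(x) = x^4 - 20x^3 + 150x^2 - 500x + 625 = (x - 5)^4.

χ_A(x) = (x - 5)^4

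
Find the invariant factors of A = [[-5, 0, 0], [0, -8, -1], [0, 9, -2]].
x + 5, (x + 5)^2

The Jordan structure of A has elementary divisors (x + 5)^2, (x + 5). Arranging the block sizes at each eigenvalue in decreasing order and taking row products gives the invariant factors.

Invariant factors (smallest first, each dividing the next): x + 5, (x + 5)^2.

Check: the last factor (x + 5)^2 is the minimal polynomial, and the product (x + 5)^3 is the characteristic polynomial.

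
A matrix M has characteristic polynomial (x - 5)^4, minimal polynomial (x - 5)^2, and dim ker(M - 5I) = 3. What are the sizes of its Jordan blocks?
Jordan blocks: (5, 2), (5, 1), (5, 1)

λ = 5: algebraic multiplicity 4 (exponent in χ_M), largest block size 2 (exponent in m_M), 3 blocks (geometric multiplicity). These force block sizes [2, 1, 1].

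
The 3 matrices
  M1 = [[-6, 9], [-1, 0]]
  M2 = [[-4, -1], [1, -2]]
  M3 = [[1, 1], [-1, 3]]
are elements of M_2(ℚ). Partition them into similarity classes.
2 classes: {M1, M2}, {M3}

Characteristic polynomials: χ_{M1} = (x + 3)^2, χ_{M2} = (x + 3)^2, χ_{M3} = (x - 2)^2.

{M1, M2}: invariant factors (x + 3)^2.

{M3}: invariant factors (x - 2)^2.

Matrices are similar if and only if their invariant-factor lists agree; the partition into similarity classes is {M1, M2}, {M3}.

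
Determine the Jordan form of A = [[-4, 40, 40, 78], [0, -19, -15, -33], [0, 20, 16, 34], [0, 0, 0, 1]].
J = [[-4, 0, 0, 0], [0, -4, 0, 0], [0, 0, 1, 1], [0, 0, 0, 1]]

The characteristic polynomial is det(xI - A) = (x - 1)^2(x + 4)^2, so the eigenvalues are -4 (algebraic multiplicity 2), 1 (algebraic multiplicity 2).

For λ = -4: rank(A + 4I) = 2. The eigenspace has dimension 4 - 2 = 2, so there are 2 Jordan blocks; the rank sequence gives block sizes [1, 1].

For λ = 1: rank(A - I) = 3, rank((A - I)^2) = 2. The eigenspace has dimension 4 - 3 = 1, so there is 1 Jordan block; the rank sequence gives block sizes [2].

Assembling the blocks gives the Jordan form J above.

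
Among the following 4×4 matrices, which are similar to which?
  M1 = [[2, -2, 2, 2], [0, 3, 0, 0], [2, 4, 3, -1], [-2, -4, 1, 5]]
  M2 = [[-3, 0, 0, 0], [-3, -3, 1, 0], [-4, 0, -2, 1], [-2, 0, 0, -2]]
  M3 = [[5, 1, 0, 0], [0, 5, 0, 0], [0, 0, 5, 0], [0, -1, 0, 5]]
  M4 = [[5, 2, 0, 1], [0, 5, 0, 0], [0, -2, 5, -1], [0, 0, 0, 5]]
3 classes: {M1}, {M2}, {M3, M4}

Characteristic polynomials: χ_{M1} = (x - 4)^2(x - 3)(x - 2), χ_{M2} = (x + 2)^2(x + 3)^2, χ_{M3} = (x - 5)^4, χ_{M4} = (x - 5)^4.

{M1}: invariant factors (x - 4)^2(x - 3)(x - 2).

{M2}: invariant factors (x + 2)^2(x + 3)^2.

{M3, M4}: invariant factors x - 5, x - 5, (x - 5)^2.

Matrices are similar if and only if their invariant-factor lists agree; the partition into similarity classes is {M1}, {M2}, {M3, M4}.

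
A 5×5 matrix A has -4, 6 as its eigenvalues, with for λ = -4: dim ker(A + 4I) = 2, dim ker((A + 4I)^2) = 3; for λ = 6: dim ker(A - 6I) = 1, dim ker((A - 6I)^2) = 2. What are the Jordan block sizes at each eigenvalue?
λ = -4: successive nullity increments [2, 1] count blocks of size ≥ k; block sizes are [2, 1].
λ = 6: successive nullity increments [1, 1] count blocks of size ≥ k; block sizes are [2].

Jordan blocks: (-4, 2), (-4, 1), (6, 2)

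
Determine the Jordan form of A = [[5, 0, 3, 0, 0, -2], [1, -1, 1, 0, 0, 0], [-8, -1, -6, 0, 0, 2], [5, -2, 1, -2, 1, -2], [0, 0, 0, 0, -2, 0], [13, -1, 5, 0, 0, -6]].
The characteristic polynomial is det(xI - A) = (x + 2)^6, so the eigenvalues are -2 (algebraic multiplicity 6).

For λ = -2: rank(A + 2I) = 3, rank((A + 2I)^2) = 1, rank((A + 2I)^3) = 0. The eigenspace has dimension 6 - 3 = 3, so there are 3 Jordan blocks; the rank sequence gives block sizes [3, 2, 1].

Assembling the blocks gives the Jordan form J above.

J = [[-2, 1, 0, 0, 0, 0], [0, -2, 1, 0, 0, 0], [0, 0, -2, 0, 0, 0], [0, 0, 0, -2, 1, 0], [0, 0, 0, 0, -2, 0], [0, 0, 0, 0, 0, -2]]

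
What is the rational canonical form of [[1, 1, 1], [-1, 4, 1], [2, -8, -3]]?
The invariant factors of A (the non-unit diagonal entries of the Smith normal form of xI - A over ℚ[x]) are (x - 1)(x^2 - x - 5), each dividing the next. The characteristic polynomial is their product, (x - 1)(x^2 - x - 5).

The rational canonical form is the block-diagonal matrix of companion matrices C(f_i):
R = [[0, 0, -5], [1, 0, 4], [0, 1, 2]].

Note the characteristic polynomial does not split into linear factors over ℚ, so A has no Jordan form over ℚ; the rational canonical form exists over any field.

R = [[0, 0, -5], [1, 0, 4], [0, 1, 2]]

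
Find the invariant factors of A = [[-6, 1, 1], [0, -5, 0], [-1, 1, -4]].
The Jordan structure of A has elementary divisors (x + 5)^2, (x + 5). Arranging the block sizes at each eigenvalue in decreasing order and taking row products gives the invariant factors.

Invariant factors (smallest first, each dividing the next): x + 5, (x + 5)^2.

Check: the last factor (x + 5)^2 is the minimal polynomial, and the product (x + 5)^3 is the characteristic polynomial.

x + 5, (x + 5)^2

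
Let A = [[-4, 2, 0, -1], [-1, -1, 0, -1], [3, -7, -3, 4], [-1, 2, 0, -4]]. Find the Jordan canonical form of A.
J = [[-3, 1, 0, 0], [0, -3, 0, 0], [0, 0, -3, 1], [0, 0, 0, -3]]

The characteristic polynomial is det(xI - A) = (x + 3)^4, so the eigenvalues are -3 (algebraic multiplicity 4).

For λ = -3: rank(A + 3I) = 2, rank((A + 3I)^2) = 0. The eigenspace has dimension 4 - 2 = 2, so there are 2 Jordan blocks; the rank sequence gives block sizes [2, 2].

Assembling the blocks gives the Jordan form J above.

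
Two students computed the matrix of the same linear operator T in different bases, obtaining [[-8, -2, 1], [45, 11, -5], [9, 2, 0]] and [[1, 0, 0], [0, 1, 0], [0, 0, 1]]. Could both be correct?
Both have characteristic polynomial (x - 1)^3, but the minimal polynomial of A is (x - 1)^2 while the minimal polynomial of B is x - 1. The minimal polynomial is a similarity invariant, so A and B are not similar.

No.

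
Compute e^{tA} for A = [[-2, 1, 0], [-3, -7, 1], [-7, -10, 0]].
A has Jordan form J = [[-3, 1, 0], [0, -3, 1], [0, 0, -3]] with A = PJP^{-1}, so e^{tA} = P e^{tJ} P^{-1}.

For a Jordan block J_k(λ), e^{tJ_k(λ)} = e^{λt} · (I + tN + t^2 N^2/2! + ... + t^{k-1} N^{k-1}/(k-1)!) where N is the nilpotent superdiagonal part.

Assembling the blocks and conjugating back gives the entries of e^{tA} as shown above.

e^{tA} = [[(-t^2 + t + 1)*e^{-3*t}, t*(2 - 3*t)*e^{-3*t}/2, t^2*e^{-3*t}/2], [t*(t - 3)*e^{-3*t}, (3*t^2 - 8*t + 2)*e^{-3*t}/2, t*(2 - t)*e^{-3*t}/2], [t*(t - 7)*e^{-3*t}, t*(3*t - 20)*e^{-3*t}/2, (-t^2 + 6*t + 2)*e^{-3*t}/2]]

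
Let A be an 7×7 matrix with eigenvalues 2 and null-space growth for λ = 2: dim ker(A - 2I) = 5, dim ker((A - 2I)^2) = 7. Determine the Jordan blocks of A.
Jordan blocks: (2, 2), (2, 2), (2, 1), (2, 1), (2, 1)

λ = 2: successive nullity increments [5, 2] count blocks of size ≥ k; block sizes are [2, 2, 1, 1, 1].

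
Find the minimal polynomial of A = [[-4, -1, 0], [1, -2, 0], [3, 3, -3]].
m_A(x) = (x + 3)^2

The characteristic polynomial factors as (x + 3)^3. The minimal polynomial is ∏(x - λ)^{k_λ} where k_λ is the size of the largest Jordan block at λ.

For λ = -3: rank(A + 3I) = 1, and the largest Jordan block has size 2 (the smallest k with rank((A + 3I)^k) = rank((A + 3I)^(k+1))).

So m_A(x) = (x + 3)^2.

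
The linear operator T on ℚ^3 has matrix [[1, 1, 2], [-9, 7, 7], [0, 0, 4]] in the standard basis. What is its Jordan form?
J = [[4, 1, 0], [0, 4, 1], [0, 0, 4]]

The characteristic polynomial is det(xI - A) = (x - 4)^3, so the eigenvalues are 4 (algebraic multiplicity 3).

For λ = 4: rank(A - 4I) = 2, rank((A - 4I)^2) = 1, rank((A - 4I)^3) = 0. The eigenspace has dimension 3 - 2 = 1, so there is 1 Jordan block; the rank sequence gives block sizes [3].

Assembling the blocks gives the Jordan form J above.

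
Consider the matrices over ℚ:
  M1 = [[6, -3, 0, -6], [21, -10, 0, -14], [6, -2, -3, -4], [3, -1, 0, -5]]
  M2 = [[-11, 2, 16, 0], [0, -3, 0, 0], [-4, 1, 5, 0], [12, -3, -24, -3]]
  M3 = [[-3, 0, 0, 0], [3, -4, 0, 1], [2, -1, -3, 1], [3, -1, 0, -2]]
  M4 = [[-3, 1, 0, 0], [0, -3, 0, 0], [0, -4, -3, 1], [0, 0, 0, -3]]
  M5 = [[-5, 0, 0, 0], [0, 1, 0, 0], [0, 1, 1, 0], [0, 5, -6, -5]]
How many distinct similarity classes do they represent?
Characteristic polynomials: χ_{M1} = (x + 3)^4, χ_{M2} = (x + 3)^4, χ_{M3} = (x + 3)^4, χ_{M4} = (x + 3)^4, χ_{M5} = (x - 1)^2(x + 5)^2.

{M1, M2}: invariant factors x + 3, x + 3, (x + 3)^2.

{M3, M4}: invariant factors (x + 3)^2, (x + 3)^2.

{M5}: invariant factors x + 5, (x - 1)^2(x + 5).

Matrices are similar if and only if their invariant-factor lists agree; the partition into similarity classes is {M1, M2}, {M3, M4}, {M5}.

3 classes: {M1, M2}, {M3, M4}, {M5}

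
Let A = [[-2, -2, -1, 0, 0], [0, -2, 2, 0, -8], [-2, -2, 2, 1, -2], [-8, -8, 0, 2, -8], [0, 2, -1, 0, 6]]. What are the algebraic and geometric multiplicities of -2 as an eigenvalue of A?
The characteristic polynomial is (x - 2)^4(x + 2), so the factor x + 2 appears with exponent 1: the algebraic multiplicity is 1.

rank(A + 2I) = 4, so the eigenspace has dimension 5 - 4 = 1: the geometric multiplicity is 1.

algebraic multiplicity 1, geometric multiplicity 1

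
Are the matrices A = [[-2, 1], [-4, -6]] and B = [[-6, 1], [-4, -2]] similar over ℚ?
Yes.

Two matrices over a field are similar if and only if they have the same invariant factors.

Both A and B have characteristic polynomial (x + 4)^2 and minimal polynomial (x + 4)^2. Computing further, both have invariant factors (x + 4)^2. Hence A and B are similar.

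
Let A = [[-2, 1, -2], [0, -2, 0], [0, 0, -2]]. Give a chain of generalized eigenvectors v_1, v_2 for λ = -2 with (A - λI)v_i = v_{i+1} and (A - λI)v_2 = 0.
v_1 = [[-3, -3, -2]]^T, v_2 = [[1, 0, 0]]^T

We seek v_1 ∈ ker((A + 2I)^2) \ ker(A + 2I), then set v_{i+1} = (A + 2I) v_i.

One such chain is v_1 = [[-3, -3, -2]]^T, v_2 = [[1, 0, 0]]^T. Check: (A + 2I) v_2 = [[0, 0, 0]]^T = 0.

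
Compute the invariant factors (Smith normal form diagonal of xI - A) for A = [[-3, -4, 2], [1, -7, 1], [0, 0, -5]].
x + 5, (x + 5)^2

The Jordan structure of A has elementary divisors (x + 5)^2, (x + 5). Arranging the block sizes at each eigenvalue in decreasing order and taking row products gives the invariant factors.

Invariant factors (smallest first, each dividing the next): x + 5, (x + 5)^2.

Check: the last factor (x + 5)^2 is the minimal polynomial, and the product (x + 5)^3 is the characteristic polynomial.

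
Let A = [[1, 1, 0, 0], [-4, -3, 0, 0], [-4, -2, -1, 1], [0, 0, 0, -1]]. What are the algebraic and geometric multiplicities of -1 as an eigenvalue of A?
The characteristic polynomial is (x + 1)^4, so the factor x + 1 appears with exponent 4: the algebraic multiplicity is 4.

rank(A + I) = 2, so the eigenspace has dimension 4 - 2 = 2: the geometric multiplicity is 2.

Since 2 < 4, A is not diagonalizable.

algebraic multiplicity 4, geometric multiplicity 2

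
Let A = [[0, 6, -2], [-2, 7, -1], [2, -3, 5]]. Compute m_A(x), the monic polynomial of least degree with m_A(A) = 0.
The characteristic polynomial factors as (x - 4)^3. The minimal polynomial is ∏(x - λ)^{k_λ} where k_λ is the size of the largest Jordan block at λ.

For λ = 4: rank(A - 4I) = 1, and the largest Jordan block has size 2 (the smallest k with rank((A - 4I)^k) = rank((A - 4I)^(k+1))).

So m_A(x) = (x - 4)^2.

m_A(x) = (x - 4)^2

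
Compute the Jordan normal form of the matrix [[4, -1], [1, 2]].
J = [[3, 1], [0, 3]]

The characteristic polynomial is det(xI - A) = (x - 3)^2, so the eigenvalues are 3 (algebraic multiplicity 2).

For λ = 3: rank(A - 3I) = 1, rank((A - 3I)^2) = 0. The eigenspace has dimension 2 - 1 = 1, so there is 1 Jordan block; the rank sequence gives block sizes [2].

Assembling the blocks gives the Jordan form J above.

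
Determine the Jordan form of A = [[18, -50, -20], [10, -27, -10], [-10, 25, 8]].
The characteristic polynomial is det(xI - A) = (x - 3)(x + 2)^2, so the eigenvalues are -2 (algebraic multiplicity 2), 3 (algebraic multiplicity 1).

For λ = -2: rank(A + 2I) = 1. The eigenspace has dimension 3 - 1 = 2, so there are 2 Jordan blocks; the rank sequence gives block sizes [1, 1].

For λ = 3: algebraic multiplicity 1 gives one 1×1 block.

Assembling the blocks gives the Jordan form J above.

J = [[-2, 0, 0], [0, -2, 0], [0, 0, 3]]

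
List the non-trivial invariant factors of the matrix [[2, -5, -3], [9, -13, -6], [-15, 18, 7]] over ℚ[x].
The Jordan structure of A has elementary divisors (x + 2), (x + 1)^2. Arranging the block sizes at each eigenvalue in decreasing order and taking row products gives the invariant factors.

Invariant factors (smallest first, each dividing the next): (x + 1)^2(x + 2).

Check: the last factor (x + 1)^2(x + 2) is the minimal polynomial, and the product (x + 1)^2(x + 2) is the characteristic polynomial.

(x + 1)^2(x + 2)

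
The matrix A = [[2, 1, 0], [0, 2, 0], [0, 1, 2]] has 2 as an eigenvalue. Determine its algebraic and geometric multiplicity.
The characteristic polynomial is (x - 2)^3, so the factor x - 2 appears with exponent 3: the algebraic multiplicity is 3.

rank(A - 2I) = 1, so the eigenspace has dimension 3 - 1 = 2: the geometric multiplicity is 2.

Since 2 < 3, A is not diagonalizable.

algebraic multiplicity 3, geometric multiplicity 2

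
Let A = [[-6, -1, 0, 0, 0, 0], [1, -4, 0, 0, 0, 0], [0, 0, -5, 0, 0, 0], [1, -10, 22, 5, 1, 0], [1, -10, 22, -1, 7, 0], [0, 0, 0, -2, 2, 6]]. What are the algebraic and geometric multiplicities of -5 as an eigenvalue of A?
algebraic multiplicity 3, geometric multiplicity 2

The characteristic polynomial is (x - 6)^3(x + 5)^3, so the factor x + 5 appears with exponent 3: the algebraic multiplicity is 3.

rank(A + 5I) = 4, so the eigenspace has dimension 6 - 4 = 2: the geometric multiplicity is 2.

Since 2 < 3, A is not diagonalizable.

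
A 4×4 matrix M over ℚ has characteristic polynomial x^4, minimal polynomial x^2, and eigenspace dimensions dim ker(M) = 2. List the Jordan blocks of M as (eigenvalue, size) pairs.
λ = 0: algebraic multiplicity 4 (exponent in χ_M), largest block size 2 (exponent in m_M), 2 blocks (geometric multiplicity). These force block sizes [2, 2].

Jordan blocks: (0, 2), (0, 2)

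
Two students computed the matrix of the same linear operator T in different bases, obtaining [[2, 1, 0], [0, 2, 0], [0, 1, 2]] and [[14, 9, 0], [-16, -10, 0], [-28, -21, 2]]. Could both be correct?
Yes.

Two matrices over a field are similar if and only if they have the same invariant factors.

Both A and B have characteristic polynomial (x - 2)^3 and minimal polynomial (x - 2)^2. Computing further, both have invariant factors x - 2, (x - 2)^2. Hence A and B are similar.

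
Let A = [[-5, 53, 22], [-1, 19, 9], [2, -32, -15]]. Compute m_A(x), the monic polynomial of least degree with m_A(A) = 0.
The characteristic polynomial factors as (x - 3)(x + 2)^2. The minimal polynomial is ∏(x - λ)^{k_λ} where k_λ is the size of the largest Jordan block at λ.

For λ = -2: rank(A + 2I) = 2, and the largest Jordan block has size 2 (the smallest k with rank((A + 2I)^k) = rank((A + 2I)^(k+1))).
For λ = 3: rank(A - 3I) = 2, and the largest Jordan block has size 1 (the smallest k with rank((A - 3I)^k) = rank((A - 3I)^(k+1))).

So m_A(x) = (x - 3)(x + 2)^2.

m_A(x) = (x - 3)(x + 2)^2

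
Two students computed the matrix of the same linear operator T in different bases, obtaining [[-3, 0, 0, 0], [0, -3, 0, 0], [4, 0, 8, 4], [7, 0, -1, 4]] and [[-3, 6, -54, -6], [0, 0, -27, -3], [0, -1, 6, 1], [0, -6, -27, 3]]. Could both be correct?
Two matrices over a field are similar if and only if they have the same invariant factors.

Both A and B have characteristic polynomial (x - 6)^2(x + 3)^2 and minimal polynomial (x - 6)^2(x + 3). Computing further, both have invariant factors x + 3, (x - 6)^2(x + 3). Hence A and B are similar.

Yes.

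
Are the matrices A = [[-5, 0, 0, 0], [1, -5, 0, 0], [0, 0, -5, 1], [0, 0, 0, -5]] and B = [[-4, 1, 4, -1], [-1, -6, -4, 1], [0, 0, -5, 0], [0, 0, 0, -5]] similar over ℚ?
Both have characteristic polynomial (x + 5)^4 and minimal polynomial (x + 5)^2. But rank(A + 5I) = 2 for A while rank(B + 5I) = 1 for B, so the number of Jordan blocks at λ = -5 differs. A and B are not similar.

No.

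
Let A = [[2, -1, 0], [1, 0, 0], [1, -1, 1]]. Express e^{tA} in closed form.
e^{tA} = [[(t + 1)*e^{t}, -t*e^{t}, 0], [t*e^{t}, (1 - t)*e^{t}, 0], [t*e^{t}, -t*e^{t}, e^{t}]]

A has Jordan form J = [[1, 1, 0], [0, 1, 0], [0, 0, 1]] with A = PJP^{-1}, so e^{tA} = P e^{tJ} P^{-1}.

For a Jordan block J_k(λ), e^{tJ_k(λ)} = e^{λt} · (I + tN + t^2 N^2/2! + ... + t^{k-1} N^{k-1}/(k-1)!) where N is the nilpotent superdiagonal part.

Assembling the blocks and conjugating back gives the entries of e^{tA} as shown above.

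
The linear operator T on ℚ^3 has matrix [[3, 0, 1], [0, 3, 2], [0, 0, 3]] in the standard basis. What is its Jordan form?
J = [[3, 1, 0], [0, 3, 0], [0, 0, 3]]

The characteristic polynomial is det(xI - A) = (x - 3)^3, so the eigenvalues are 3 (algebraic multiplicity 3).

For λ = 3: rank(A - 3I) = 1, rank((A - 3I)^2) = 0. The eigenspace has dimension 3 - 1 = 2, so there are 2 Jordan blocks; the rank sequence gives block sizes [2, 1].

Assembling the blocks gives the Jordan form J above.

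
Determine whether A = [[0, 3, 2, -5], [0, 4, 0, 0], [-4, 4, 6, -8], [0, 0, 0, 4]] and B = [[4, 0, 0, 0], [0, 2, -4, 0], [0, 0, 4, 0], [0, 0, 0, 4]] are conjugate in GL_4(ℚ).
No.

Both have characteristic polynomial (x - 4)^3(x - 2), but the minimal polynomial of A is (x - 4)^2(x - 2) while the minimal polynomial of B is (x - 4)(x - 2). The minimal polynomial is a similarity invariant, so A and B are not similar.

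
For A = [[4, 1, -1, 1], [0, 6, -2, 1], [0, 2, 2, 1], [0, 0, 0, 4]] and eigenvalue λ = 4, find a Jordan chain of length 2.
v_1 = [[0, 1, 1, -1]]^T, v_2 = [[-1, -1, -1, 0]]^T

We seek v_1 ∈ ker((A - 4I)^2) \ ker(A - 4I), then set v_{i+1} = (A - 4I) v_i.

One such chain is v_1 = [[0, 1, 1, -1]]^T, v_2 = [[-1, -1, -1, 0]]^T. Check: (A - 4I) v_2 = [[0, 0, 0, 0]]^T = 0.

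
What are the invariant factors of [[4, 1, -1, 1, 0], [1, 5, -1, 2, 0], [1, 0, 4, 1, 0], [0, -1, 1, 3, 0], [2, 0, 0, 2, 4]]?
x - 4, (x - 4)^2, (x - 4)^2

The Jordan structure of A has elementary divisors (x - 4)^2, (x - 4)^2, (x - 4). Arranging the block sizes at each eigenvalue in decreasing order and taking row products gives the invariant factors.

Invariant factors (smallest first, each dividing the next): x - 4, (x - 4)^2, (x - 4)^2.

Check: the last factor (x - 4)^2 is the minimal polynomial, and the product (x - 4)^5 is the characteristic polynomial.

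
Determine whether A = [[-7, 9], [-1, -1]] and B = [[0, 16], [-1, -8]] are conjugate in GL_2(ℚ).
Two matrices over a field are similar if and only if they have the same invariant factors.

Both A and B have characteristic polynomial (x + 4)^2 and minimal polynomial (x + 4)^2. Computing further, both have invariant factors (x + 4)^2. Hence A and B are similar.

Yes.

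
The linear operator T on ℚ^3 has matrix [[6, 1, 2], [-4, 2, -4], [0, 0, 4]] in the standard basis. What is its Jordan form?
J = [[4, 1, 0], [0, 4, 0], [0, 0, 4]]

The characteristic polynomial is det(xI - A) = (x - 4)^3, so the eigenvalues are 4 (algebraic multiplicity 3).

For λ = 4: rank(A - 4I) = 1, rank((A - 4I)^2) = 0. The eigenspace has dimension 3 - 1 = 2, so there are 2 Jordan blocks; the rank sequence gives block sizes [2, 1].

Assembling the blocks gives the Jordan form J above.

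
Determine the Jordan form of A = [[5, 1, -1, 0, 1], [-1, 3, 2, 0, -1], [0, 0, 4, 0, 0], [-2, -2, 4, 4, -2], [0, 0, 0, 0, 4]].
The characteristic polynomial is det(xI - A) = (x - 4)^5, so the eigenvalues are 4 (algebraic multiplicity 5).

For λ = 4: rank(A - 4I) = 2, rank((A - 4I)^2) = 1, rank((A - 4I)^3) = 0. The eigenspace has dimension 5 - 2 = 3, so there are 3 Jordan blocks; the rank sequence gives block sizes [3, 1, 1].

Assembling the blocks gives the Jordan form J above.

J = [[4, 1, 0, 0, 0], [0, 4, 1, 0, 0], [0, 0, 4, 0, 0], [0, 0, 0, 4, 0], [0, 0, 0, 0, 4]]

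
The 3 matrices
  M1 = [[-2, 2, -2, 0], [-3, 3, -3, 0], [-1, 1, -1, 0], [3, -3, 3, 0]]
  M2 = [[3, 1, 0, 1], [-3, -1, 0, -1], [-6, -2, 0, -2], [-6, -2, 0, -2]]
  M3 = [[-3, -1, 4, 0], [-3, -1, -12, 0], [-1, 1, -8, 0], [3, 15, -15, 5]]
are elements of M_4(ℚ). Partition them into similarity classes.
2 classes: {M1, M2}, {M3}

Characteristic polynomials: χ_{M1} = x^4, χ_{M2} = x^4, χ_{M3} = (x - 5)(x + 4)^3.

{M1, M2}: invariant factors x, x, x^2.

{M3}: invariant factors x + 4, (x - 5)(x + 4)^2.

Matrices are similar if and only if their invariant-factor lists agree; the partition into similarity classes is {M1, M2}, {M3}.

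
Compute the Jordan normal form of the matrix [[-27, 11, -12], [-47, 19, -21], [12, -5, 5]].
J = [[-1, 1, 0], [0, -1, 1], [0, 0, -1]]

The characteristic polynomial is det(xI - A) = (x + 1)^3, so the eigenvalues are -1 (algebraic multiplicity 3).

For λ = -1: rank(A + I) = 2, rank((A + I)^2) = 1, rank((A + I)^3) = 0. The eigenspace has dimension 3 - 2 = 1, so there is 1 Jordan block; the rank sequence gives block sizes [3].

Assembling the blocks gives the Jordan form J above.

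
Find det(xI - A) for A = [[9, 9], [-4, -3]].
xI - A = [[x - 9, -9], [4, x + 3]].

Expanding det(xI - A) along the first row:
det(xI - A) = + (x - 9)·det([[x + 3]]) - (-9)·det([[4]]).

Evaluating gives χ_A(x) = x^2 - 6x + 9 = (x - 3)^2.

χ_A(x) = (x - 3)^2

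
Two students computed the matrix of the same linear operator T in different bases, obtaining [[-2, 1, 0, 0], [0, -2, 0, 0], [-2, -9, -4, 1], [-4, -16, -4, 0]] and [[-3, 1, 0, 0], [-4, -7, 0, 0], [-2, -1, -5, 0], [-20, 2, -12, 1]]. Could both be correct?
trace(A) = -8 but trace(B) = -14. The trace is a similarity invariant, so A and B are not similar.

No.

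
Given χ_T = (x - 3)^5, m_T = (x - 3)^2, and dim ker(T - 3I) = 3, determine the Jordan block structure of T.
Jordan blocks: (3, 2), (3, 2), (3, 1)

λ = 3: algebraic multiplicity 5 (exponent in χ_T), largest block size 2 (exponent in m_T), 3 blocks (geometric multiplicity). These force block sizes [2, 2, 1].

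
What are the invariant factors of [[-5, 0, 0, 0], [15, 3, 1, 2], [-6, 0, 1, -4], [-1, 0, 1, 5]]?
The Jordan structure of A has elementary divisors (x + 5), (x - 3)^2, (x - 3). Arranging the block sizes at each eigenvalue in decreasing order and taking row products gives the invariant factors.

Invariant factors (smallest first, each dividing the next): x - 3, (x - 3)^2(x + 5).

Check: the last factor (x - 3)^2(x + 5) is the minimal polynomial, and the product (x - 3)^3(x + 5) is the characteristic polynomial.

x - 3, (x - 3)^2(x + 5)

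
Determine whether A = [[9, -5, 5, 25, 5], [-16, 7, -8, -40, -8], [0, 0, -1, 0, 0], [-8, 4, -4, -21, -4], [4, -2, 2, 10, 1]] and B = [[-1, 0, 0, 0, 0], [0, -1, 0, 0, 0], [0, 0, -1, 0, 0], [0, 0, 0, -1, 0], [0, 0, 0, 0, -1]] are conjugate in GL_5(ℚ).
Both have characteristic polynomial (x + 1)^5, but the minimal polynomial of A is (x + 1)^2 while the minimal polynomial of B is x + 1. The minimal polynomial is a similarity invariant, so A and B are not similar.

No.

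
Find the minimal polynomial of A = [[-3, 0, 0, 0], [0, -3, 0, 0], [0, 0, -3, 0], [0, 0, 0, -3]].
The characteristic polynomial factors as (x + 3)^4. The minimal polynomial is ∏(x - λ)^{k_λ} where k_λ is the size of the largest Jordan block at λ.

For λ = -3: rank(A + 3I) = 0, and the largest Jordan block has size 1 (the smallest k with rank((A + 3I)^k) = rank((A + 3I)^(k+1))).

So m_A(x) = x + 3.

m_A(x) = x + 3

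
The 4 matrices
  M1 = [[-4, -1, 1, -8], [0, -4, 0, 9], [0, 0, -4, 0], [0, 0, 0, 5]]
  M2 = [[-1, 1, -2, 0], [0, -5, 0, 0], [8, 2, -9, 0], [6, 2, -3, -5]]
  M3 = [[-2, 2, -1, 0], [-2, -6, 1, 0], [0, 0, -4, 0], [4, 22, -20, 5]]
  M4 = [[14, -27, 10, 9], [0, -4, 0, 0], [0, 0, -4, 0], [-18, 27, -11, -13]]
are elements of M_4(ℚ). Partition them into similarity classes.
2 classes: {M1, M3, M4}, {M2}

Characteristic polynomials: χ_{M1} = (x - 5)(x + 4)^3, χ_{M2} = (x + 5)^4, χ_{M3} = (x - 5)(x + 4)^3, χ_{M4} = (x - 5)(x + 4)^3.

{M1, M3, M4}: invariant factors x + 4, (x - 5)(x + 4)^2.

{M2}: invariant factors (x + 5)^2, (x + 5)^2.

Matrices are similar if and only if their invariant-factor lists agree; the partition into similarity classes is {M1, M3, M4}, {M2}.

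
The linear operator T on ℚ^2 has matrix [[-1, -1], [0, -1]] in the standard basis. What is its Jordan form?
J = [[-1, 1], [0, -1]]

The characteristic polynomial is det(xI - A) = (x + 1)^2, so the eigenvalues are -1 (algebraic multiplicity 2).

For λ = -1: rank(A + I) = 1, rank((A + I)^2) = 0. The eigenspace has dimension 2 - 1 = 1, so there is 1 Jordan block; the rank sequence gives block sizes [2].

Assembling the blocks gives the Jordan form J above.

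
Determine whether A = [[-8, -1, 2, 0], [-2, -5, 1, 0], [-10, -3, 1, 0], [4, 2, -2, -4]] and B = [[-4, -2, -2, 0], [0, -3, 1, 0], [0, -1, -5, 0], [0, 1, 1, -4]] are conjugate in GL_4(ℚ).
No.

Both have characteristic polynomial (x + 4)^4, but the minimal polynomial of A is (x + 4)^3 while the minimal polynomial of B is (x + 4)^2. The minimal polynomial is a similarity invariant, so A and B are not similar.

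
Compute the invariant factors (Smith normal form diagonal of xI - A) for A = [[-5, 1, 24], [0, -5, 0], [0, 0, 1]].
(x - 1)(x + 5)^2

The Jordan structure of A has elementary divisors (x + 5)^2, (x - 1). Arranging the block sizes at each eigenvalue in decreasing order and taking row products gives the invariant factors.

Invariant factors (smallest first, each dividing the next): (x - 1)(x + 5)^2.

Check: the last factor (x - 1)(x + 5)^2 is the minimal polynomial, and the product (x - 1)(x + 5)^2 is the characteristic polynomial.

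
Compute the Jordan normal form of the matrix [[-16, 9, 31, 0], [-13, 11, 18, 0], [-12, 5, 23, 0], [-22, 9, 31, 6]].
The characteristic polynomial is det(xI - A) = (x - 6)^4, so the eigenvalues are 6 (algebraic multiplicity 4).

For λ = 6: rank(A - 6I) = 2, rank((A - 6I)^2) = 1, rank((A - 6I)^3) = 0. The eigenspace has dimension 4 - 2 = 2, so there are 2 Jordan blocks; the rank sequence gives block sizes [3, 1].

Assembling the blocks gives the Jordan form J above.

J = [[6, 1, 0, 0], [0, 6, 1, 0], [0, 0, 6, 0], [0, 0, 0, 6]]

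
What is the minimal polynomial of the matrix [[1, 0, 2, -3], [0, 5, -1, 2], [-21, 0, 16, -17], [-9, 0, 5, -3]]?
The characteristic polynomial factors as (x - 5)^3(x - 4). The minimal polynomial is ∏(x - λ)^{k_λ} where k_λ is the size of the largest Jordan block at λ.

For λ = 4: rank(A - 4I) = 3, and the largest Jordan block has size 1 (the smallest k with rank((A - 4I)^k) = rank((A - 4I)^(k+1))).
For λ = 5: rank(A - 5I) = 3, and the largest Jordan block has size 3 (the smallest k with rank((A - 5I)^k) = rank((A - 5I)^(k+1))).

So m_A(x) = (x - 5)^3(x - 4).

m_A(x) = (x - 5)^3(x - 4)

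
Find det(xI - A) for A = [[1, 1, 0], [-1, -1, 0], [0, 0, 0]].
χ_A(x) = x^3

xI - A = [[x - 1, -1, 0], [1, x + 1, 0], [0, 0, x]].

Expanding det(xI - A) along the first row:
det(xI - A) = + (x - 1)·det([[x + 1, 0], [0, x]]) - (-1)·det([[1, 0], [0, x]]) + (0)·det([[1, x + 1], [0, 0]]).

Evaluating gives χ_A(x) = x^3.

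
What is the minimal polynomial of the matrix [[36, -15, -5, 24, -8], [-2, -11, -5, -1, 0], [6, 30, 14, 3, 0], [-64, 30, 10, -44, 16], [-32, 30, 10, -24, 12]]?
The characteristic polynomial factors as (x - 4)^3(x + 1)(x + 4). The minimal polynomial is ∏(x - λ)^{k_λ} where k_λ is the size of the largest Jordan block at λ.

For λ = -4: rank(A + 4I) = 4, and the largest Jordan block has size 1 (the smallest k with rank((A + 4I)^k) = rank((A + 4I)^(k+1))).
For λ = -1: rank(A + I) = 4, and the largest Jordan block has size 1 (the smallest k with rank((A + I)^k) = rank((A + I)^(k+1))).
For λ = 4: rank(A - 4I) = 3, and the largest Jordan block has size 2 (the smallest k with rank((A - 4I)^k) = rank((A - 4I)^(k+1))).

So m_A(x) = (x - 4)^2(x + 1)(x + 4).

m_A(x) = (x - 4)^2(x + 1)(x + 4)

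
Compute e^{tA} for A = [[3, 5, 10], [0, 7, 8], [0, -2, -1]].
A has Jordan form J = [[3, 1, 0], [0, 3, 0], [0, 0, 3]] with A = PJP^{-1}, so e^{tA} = P e^{tJ} P^{-1}.

For a Jordan block J_k(λ), e^{tJ_k(λ)} = e^{λt} · (I + tN + t^2 N^2/2! + ... + t^{k-1} N^{k-1}/(k-1)!) where N is the nilpotent superdiagonal part.

Assembling the blocks and conjugating back gives the entries of e^{tA} as shown above.

e^{tA} = [[e^{3*t}, 5*t*e^{3*t}, 10*t*e^{3*t}], [0, (4*t + 1)*e^{3*t}, 8*t*e^{3*t}], [0, -2*t*e^{3*t}, (1 - 4*t)*e^{3*t}]]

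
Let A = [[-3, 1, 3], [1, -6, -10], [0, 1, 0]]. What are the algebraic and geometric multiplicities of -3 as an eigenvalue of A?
algebraic multiplicity 3, geometric multiplicity 1

The characteristic polynomial is (x + 3)^3, so the factor x + 3 appears with exponent 3: the algebraic multiplicity is 3.

rank(A + 3I) = 2, so the eigenspace has dimension 3 - 2 = 1: the geometric multiplicity is 1.

Since 1 < 3, A is not diagonalizable.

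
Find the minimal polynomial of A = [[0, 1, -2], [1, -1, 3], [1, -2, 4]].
The characteristic polynomial factors as (x - 1)^3. The minimal polynomial is ∏(x - λ)^{k_λ} where k_λ is the size of the largest Jordan block at λ.

For λ = 1: rank(A - I) = 2, and the largest Jordan block has size 3 (the smallest k with rank((A - I)^k) = rank((A - I)^(k+1))).

So m_A(x) = (x - 1)^3.

m_A(x) = (x - 1)^3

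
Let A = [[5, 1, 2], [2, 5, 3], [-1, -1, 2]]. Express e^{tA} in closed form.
e^{tA} = [[(t^2/2 + t + 1)*e^{4*t}, t*e^{4*t}, t*(t + 4)*e^{4*t}/2], [t*(t + 4)*e^{4*t}/2, (t + 1)*e^{4*t}, t*(t + 6)*e^{4*t}/2], [t*(-t - 2)*e^{4*t}/2, -t*e^{4*t}, (-t^2 - 4*t + 2)*e^{4*t}/2]]

A has Jordan form J = [[4, 1, 0], [0, 4, 1], [0, 0, 4]] with A = PJP^{-1}, so e^{tA} = P e^{tJ} P^{-1}.

For a Jordan block J_k(λ), e^{tJ_k(λ)} = e^{λt} · (I + tN + t^2 N^2/2! + ... + t^{k-1} N^{k-1}/(k-1)!) where N is the nilpotent superdiagonal part.

Assembling the blocks and conjugating back gives the entries of e^{tA} as shown above.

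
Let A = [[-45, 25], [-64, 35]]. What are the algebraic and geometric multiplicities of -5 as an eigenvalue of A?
The characteristic polynomial is (x + 5)^2, so the factor x + 5 appears with exponent 2: the algebraic multiplicity is 2.

rank(A + 5I) = 1, so the eigenspace has dimension 2 - 1 = 1: the geometric multiplicity is 1.

Since 1 < 2, A is not diagonalizable.

algebraic multiplicity 2, geometric multiplicity 1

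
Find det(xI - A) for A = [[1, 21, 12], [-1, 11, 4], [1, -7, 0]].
xI - A = [[x - 1, -21, -12], [1, x - 11, -4], [-1, 7, x]].

Expanding det(xI - A) along the first row:
det(xI - A) = + (x - 1)·det([[x - 11, -4], [7, x]]) - (-21)·det([[1, -4], [-1, x]]) + (-12)·det([[1, x - 11], [-1, 7]]).

Evaluating gives χ_A(x) = x^3 - 12x^2 + 48x - 64 = (x - 4)^3.

χ_A(x) = (x - 4)^3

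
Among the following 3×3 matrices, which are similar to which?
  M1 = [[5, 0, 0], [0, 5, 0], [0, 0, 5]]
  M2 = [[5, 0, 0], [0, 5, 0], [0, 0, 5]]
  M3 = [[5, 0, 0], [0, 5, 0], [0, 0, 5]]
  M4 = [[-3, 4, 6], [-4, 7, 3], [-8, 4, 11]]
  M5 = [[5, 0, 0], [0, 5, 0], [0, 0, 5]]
Characteristic polynomials: χ_{M1} = (x - 5)^3, χ_{M2} = (x - 5)^3, χ_{M3} = (x - 5)^3, χ_{M4} = (x - 5)^3, χ_{M5} = (x - 5)^3.

{M1, M2, M3, M5}: invariant factors x - 5, x - 5, x - 5.

{M4}: invariant factors x - 5, (x - 5)^2.

Matrices are similar if and only if their invariant-factor lists agree; the partition into similarity classes is {M1, M2, M3, M5}, {M4}.

2 classes: {M1, M2, M3, M5}, {M4}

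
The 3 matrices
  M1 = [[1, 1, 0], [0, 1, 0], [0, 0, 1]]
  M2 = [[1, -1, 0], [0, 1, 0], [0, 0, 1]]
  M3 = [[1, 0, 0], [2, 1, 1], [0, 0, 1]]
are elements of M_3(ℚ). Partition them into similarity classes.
Characteristic polynomials: χ_{M1} = (x - 1)^3, χ_{M2} = (x - 1)^3, χ_{M3} = (x - 1)^3.

{M1, M2, M3}: invariant factors x - 1, (x - 1)^2.

Matrices are similar if and only if their invariant-factor lists agree; the partition into similarity classes is {M1, M2, M3}.

1 class: {M1, M2, M3}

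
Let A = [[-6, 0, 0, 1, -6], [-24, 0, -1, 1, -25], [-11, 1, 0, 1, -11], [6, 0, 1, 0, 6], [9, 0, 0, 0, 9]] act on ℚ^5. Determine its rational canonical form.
The invariant factors of A (the non-unit diagonal entries of the Smith normal form of xI - A over ℚ[x]) are (x - 3)^2(x + 1)^3, each dividing the next. The characteristic polynomial is their product, (x - 3)^2(x + 1)^3.

The rational canonical form is the block-diagonal matrix of companion matrices C(f_i):
R = [[0, 0, 0, 0, -9], [1, 0, 0, 0, -21], [0, 1, 0, 0, -10], [0, 0, 1, 0, 6], [0, 0, 0, 1, 3]].

R = [[0, 0, 0, 0, -9], [1, 0, 0, 0, -21], [0, 1, 0, 0, -10], [0, 0, 1, 0, 6], [0, 0, 0, 1, 3]]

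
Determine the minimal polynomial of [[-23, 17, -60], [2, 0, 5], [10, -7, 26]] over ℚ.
m_A(x) = (x - 1)^3

The characteristic polynomial factors as (x - 1)^3. The minimal polynomial is ∏(x - λ)^{k_λ} where k_λ is the size of the largest Jordan block at λ.

For λ = 1: rank(A - I) = 2, and the largest Jordan block has size 3 (the smallest k with rank((A - I)^k) = rank((A - I)^(k+1))).

So m_A(x) = (x - 1)^3.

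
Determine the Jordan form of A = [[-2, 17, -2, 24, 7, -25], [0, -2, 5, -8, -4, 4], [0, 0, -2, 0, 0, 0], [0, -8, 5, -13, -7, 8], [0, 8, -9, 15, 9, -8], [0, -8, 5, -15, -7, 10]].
J = [[-2, 1, 0, 0, 0, 0], [0, -2, 1, 0, 0, 0], [0, 0, -2, 0, 0, 0], [0, 0, 0, 2, 1, 0], [0, 0, 0, 0, 2, 0], [0, 0, 0, 0, 0, 2]]

The characteristic polynomial is det(xI - A) = (x - 2)^3(x + 2)^3, so the eigenvalues are -2 (algebraic multiplicity 3), 2 (algebraic multiplicity 3).

For λ = -2: rank(A + 2I) = 5, rank((A + 2I)^2) = 4, rank((A + 2I)^3) = 3. The eigenspace has dimension 6 - 5 = 1, so there is 1 Jordan block; the rank sequence gives block sizes [3].

For λ = 2: rank(A - 2I) = 4, rank((A - 2I)^2) = 3. The eigenspace has dimension 6 - 4 = 2, so there are 2 Jordan blocks; the rank sequence gives block sizes [2, 1].

Assembling the blocks gives the Jordan form J above.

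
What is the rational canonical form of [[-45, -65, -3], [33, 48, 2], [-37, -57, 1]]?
R = [[0, 0, -20], [1, 0, 9], [0, 1, 4]]

The invariant factors of A (the non-unit diagonal entries of the Smith normal form of xI - A over ℚ[x]) are (x - 5)(x^2 + x - 4), each dividing the next. The characteristic polynomial is their product, (x - 5)(x^2 + x - 4).

The rational canonical form is the block-diagonal matrix of companion matrices C(f_i):
R = [[0, 0, -20], [1, 0, 9], [0, 1, 4]].

Note the characteristic polynomial does not split into linear factors over ℚ, so A has no Jordan form over ℚ; the rational canonical form exists over any field.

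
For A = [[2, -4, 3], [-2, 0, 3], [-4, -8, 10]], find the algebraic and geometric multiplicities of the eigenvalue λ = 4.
The characteristic polynomial is (x - 4)^3, so the factor x - 4 appears with exponent 3: the algebraic multiplicity is 3.

rank(A - 4I) = 1, so the eigenspace has dimension 3 - 1 = 2: the geometric multiplicity is 2.

Since 2 < 3, A is not diagonalizable.

algebraic multiplicity 3, geometric multiplicity 2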